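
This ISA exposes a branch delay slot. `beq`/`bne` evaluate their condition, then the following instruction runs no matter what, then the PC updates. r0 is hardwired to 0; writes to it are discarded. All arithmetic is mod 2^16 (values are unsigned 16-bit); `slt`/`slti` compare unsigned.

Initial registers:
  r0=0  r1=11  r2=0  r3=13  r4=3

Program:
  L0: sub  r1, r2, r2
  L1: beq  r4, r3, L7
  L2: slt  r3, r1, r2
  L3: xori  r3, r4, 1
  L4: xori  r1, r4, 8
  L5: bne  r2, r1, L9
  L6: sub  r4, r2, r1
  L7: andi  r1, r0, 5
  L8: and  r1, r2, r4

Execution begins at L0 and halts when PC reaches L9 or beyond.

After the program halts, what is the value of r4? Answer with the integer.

#0 sub  r1, r2, r2 ; 0/0/0/13/3
#1 beq  r4, r3, L7 ; 0/0/0/13/3 ; →fallthru
#2 slt  r3, r1, r2 ; 0/0/0/0/3
#3 xori  r3, r4, 1 ; 0/0/0/2/3
#4 xori  r1, r4, 8 ; 0/11/0/2/3
#5 bne  r2, r1, L9 ; 0/11/0/2/3 ; →target
#6 sub  r4, r2, r1 ; 0/11/0/2/65525

65525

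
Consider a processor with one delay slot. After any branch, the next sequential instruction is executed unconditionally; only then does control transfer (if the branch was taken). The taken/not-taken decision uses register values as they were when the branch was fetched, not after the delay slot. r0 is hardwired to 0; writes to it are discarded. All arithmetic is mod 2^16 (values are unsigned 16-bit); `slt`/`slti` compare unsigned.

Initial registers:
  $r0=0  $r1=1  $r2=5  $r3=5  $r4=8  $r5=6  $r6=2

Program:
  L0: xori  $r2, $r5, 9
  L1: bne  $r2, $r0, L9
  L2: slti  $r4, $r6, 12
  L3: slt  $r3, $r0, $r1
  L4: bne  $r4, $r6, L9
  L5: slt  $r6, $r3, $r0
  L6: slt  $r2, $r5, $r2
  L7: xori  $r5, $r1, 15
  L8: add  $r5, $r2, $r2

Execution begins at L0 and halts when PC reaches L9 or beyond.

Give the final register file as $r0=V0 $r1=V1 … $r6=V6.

$r0=0 $r1=1 $r2=15 $r3=5 $r4=1 $r5=6 $r6=2

#0 xori  $r2, $r5, 9 ; 0/1/15/5/8/6/2
#1 bne  $r2, $r0, L9 ; 0/1/15/5/8/6/2 ; →target
#2 slti  $r4, $r6, 12 ; 0/1/15/5/1/6/2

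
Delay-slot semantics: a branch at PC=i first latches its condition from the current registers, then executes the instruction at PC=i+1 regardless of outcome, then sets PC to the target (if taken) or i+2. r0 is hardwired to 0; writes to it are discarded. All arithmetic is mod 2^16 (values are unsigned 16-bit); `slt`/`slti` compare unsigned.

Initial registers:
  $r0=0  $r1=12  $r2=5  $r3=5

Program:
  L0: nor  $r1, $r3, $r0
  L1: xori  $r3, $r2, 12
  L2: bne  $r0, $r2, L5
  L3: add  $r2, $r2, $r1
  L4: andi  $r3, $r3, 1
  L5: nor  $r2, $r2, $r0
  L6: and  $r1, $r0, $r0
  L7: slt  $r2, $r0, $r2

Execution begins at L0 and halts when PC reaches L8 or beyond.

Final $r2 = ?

0

#0 nor  $r1, $r3, $r0 ; 0/65530/5/5
#1 xori  $r3, $r2, 12 ; 0/65530/5/9
#2 bne  $r0, $r2, L5 ; 0/65530/5/9 ; →target
#3 add  $r2, $r2, $r1 ; 0/65530/65535/9
#5 nor  $r2, $r2, $r0 ; 0/65530/0/9
#6 and  $r1, $r0, $r0 ; 0/0/0/9
#7 slt  $r2, $r0, $r2 ; 0/0/0/9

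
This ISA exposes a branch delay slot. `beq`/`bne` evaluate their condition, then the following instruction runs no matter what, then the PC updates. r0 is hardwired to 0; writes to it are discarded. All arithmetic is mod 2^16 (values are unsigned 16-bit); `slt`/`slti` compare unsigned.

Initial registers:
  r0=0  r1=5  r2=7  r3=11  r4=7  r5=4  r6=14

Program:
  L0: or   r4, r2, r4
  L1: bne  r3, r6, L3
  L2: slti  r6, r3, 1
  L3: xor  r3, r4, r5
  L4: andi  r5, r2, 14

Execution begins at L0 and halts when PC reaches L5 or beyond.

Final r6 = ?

PC=0  or   r4, r2, r4        | r0=0 r1=5 r2=7 r3=11 r4=7 r5=4 r6=14
PC=1  bne  r3, r6, L3        | r0=0 r1=5 r2=7 r3=11 r4=7 r5=4 r6=14  [TAKEN]
PC=2  slti  r6, r3, 1        | r0=0 r1=5 r2=7 r3=11 r4=7 r5=4 r6=0
PC=3  xor  r3, r4, r5        | r0=0 r1=5 r2=7 r3=3 r4=7 r5=4 r6=0
PC=4  andi  r5, r2, 14       | r0=0 r1=5 r2=7 r3=3 r4=7 r5=6 r6=0

0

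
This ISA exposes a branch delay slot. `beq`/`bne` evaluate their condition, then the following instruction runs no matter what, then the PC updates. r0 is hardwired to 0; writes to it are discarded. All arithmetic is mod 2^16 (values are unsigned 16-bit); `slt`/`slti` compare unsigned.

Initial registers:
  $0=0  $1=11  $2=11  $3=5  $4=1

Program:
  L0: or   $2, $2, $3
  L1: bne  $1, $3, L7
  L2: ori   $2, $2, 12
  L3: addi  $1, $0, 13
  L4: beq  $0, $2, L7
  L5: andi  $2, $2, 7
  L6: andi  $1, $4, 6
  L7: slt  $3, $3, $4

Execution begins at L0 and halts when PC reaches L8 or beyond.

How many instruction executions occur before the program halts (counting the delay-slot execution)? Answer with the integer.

#0 or   $2, $2, $3 ; 0/11/15/5/1
#1 bne  $1, $3, L7 ; 0/11/15/5/1 ; →target
#2 ori   $2, $2, 12 ; 0/11/15/5/1
#7 slt  $3, $3, $4 ; 0/11/15/0/1

4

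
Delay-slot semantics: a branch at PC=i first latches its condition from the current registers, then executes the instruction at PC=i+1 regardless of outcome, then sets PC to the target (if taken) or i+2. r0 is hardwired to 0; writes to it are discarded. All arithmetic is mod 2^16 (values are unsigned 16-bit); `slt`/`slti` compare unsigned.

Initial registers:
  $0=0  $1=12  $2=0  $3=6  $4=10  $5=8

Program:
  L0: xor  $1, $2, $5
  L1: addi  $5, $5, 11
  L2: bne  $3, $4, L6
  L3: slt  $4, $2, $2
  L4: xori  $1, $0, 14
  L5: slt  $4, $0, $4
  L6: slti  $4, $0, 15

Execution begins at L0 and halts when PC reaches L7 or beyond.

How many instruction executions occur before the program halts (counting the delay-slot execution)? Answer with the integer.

5

PC=0  xor  $1, $2, $5        | $0=0 $1=8 $2=0 $3=6 $4=10 $5=8
PC=1  addi  $5, $5, 11       | $0=0 $1=8 $2=0 $3=6 $4=10 $5=19
PC=2  bne  $3, $4, L6        | $0=0 $1=8 $2=0 $3=6 $4=10 $5=19  [TAKEN]
PC=3  slt  $4, $2, $2        | $0=0 $1=8 $2=0 $3=6 $4=0 $5=19
PC=6  slti  $4, $0, 15       | $0=0 $1=8 $2=0 $3=6 $4=1 $5=19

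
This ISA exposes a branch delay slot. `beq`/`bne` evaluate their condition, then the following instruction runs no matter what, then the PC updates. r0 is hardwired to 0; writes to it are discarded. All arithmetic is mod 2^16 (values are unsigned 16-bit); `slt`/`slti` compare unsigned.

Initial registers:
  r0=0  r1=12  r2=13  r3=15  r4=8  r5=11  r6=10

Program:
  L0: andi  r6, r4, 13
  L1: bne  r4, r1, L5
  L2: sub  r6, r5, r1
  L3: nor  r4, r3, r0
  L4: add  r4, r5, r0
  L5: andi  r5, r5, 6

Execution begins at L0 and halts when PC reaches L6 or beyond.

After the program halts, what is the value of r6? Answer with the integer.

PC=0  andi  r6, r4, 13       | r0=0 r1=12 r2=13 r3=15 r4=8 r5=11 r6=8
PC=1  bne  r4, r1, L5        | r0=0 r1=12 r2=13 r3=15 r4=8 r5=11 r6=8  [TAKEN]
PC=2  sub  r6, r5, r1        | r0=0 r1=12 r2=13 r3=15 r4=8 r5=11 r6=65535
PC=5  andi  r5, r5, 6        | r0=0 r1=12 r2=13 r3=15 r4=8 r5=2 r6=65535

65535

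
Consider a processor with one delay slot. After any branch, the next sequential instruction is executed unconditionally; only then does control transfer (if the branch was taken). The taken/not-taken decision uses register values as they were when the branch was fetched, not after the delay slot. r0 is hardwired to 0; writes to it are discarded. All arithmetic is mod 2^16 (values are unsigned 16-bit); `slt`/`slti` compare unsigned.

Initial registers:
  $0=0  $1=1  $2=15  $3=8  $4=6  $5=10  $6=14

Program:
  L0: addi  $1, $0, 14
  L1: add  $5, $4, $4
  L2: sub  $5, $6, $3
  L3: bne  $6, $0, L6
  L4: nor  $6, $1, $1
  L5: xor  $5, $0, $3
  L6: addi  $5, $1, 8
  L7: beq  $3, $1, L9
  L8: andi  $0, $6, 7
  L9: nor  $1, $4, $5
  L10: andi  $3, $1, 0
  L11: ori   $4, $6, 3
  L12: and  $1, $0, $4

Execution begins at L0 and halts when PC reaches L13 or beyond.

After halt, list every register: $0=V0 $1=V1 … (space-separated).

$0=0 $1=0 $2=15 $3=0 $4=65523 $5=22 $6=65521

PC=0  addi  $1, $0, 14       | $0=0 $1=14 $2=15 $3=8 $4=6 $5=10 $6=14
PC=1  add  $5, $4, $4        | $0=0 $1=14 $2=15 $3=8 $4=6 $5=12 $6=14
PC=2  sub  $5, $6, $3        | $0=0 $1=14 $2=15 $3=8 $4=6 $5=6 $6=14
PC=3  bne  $6, $0, L6        | $0=0 $1=14 $2=15 $3=8 $4=6 $5=6 $6=14  [TAKEN]
PC=4  nor  $6, $1, $1        | $0=0 $1=14 $2=15 $3=8 $4=6 $5=6 $6=65521
PC=6  addi  $5, $1, 8        | $0=0 $1=14 $2=15 $3=8 $4=6 $5=22 $6=65521
PC=7  beq  $3, $1, L9        | $0=0 $1=14 $2=15 $3=8 $4=6 $5=22 $6=65521  [not taken]
PC=8  andi  $0, $6, 7        | $0=0 $1=14 $2=15 $3=8 $4=6 $5=22 $6=65521
PC=9  nor  $1, $4, $5        | $0=0 $1=65513 $2=15 $3=8 $4=6 $5=22 $6=65521
PC=10 andi  $3, $1, 0        | $0=0 $1=65513 $2=15 $3=0 $4=6 $5=22 $6=65521
PC=11 ori   $4, $6, 3        | $0=0 $1=65513 $2=15 $3=0 $4=65523 $5=22 $6=65521
PC=12 and  $1, $0, $4        | $0=0 $1=0 $2=15 $3=0 $4=65523 $5=22 $6=65521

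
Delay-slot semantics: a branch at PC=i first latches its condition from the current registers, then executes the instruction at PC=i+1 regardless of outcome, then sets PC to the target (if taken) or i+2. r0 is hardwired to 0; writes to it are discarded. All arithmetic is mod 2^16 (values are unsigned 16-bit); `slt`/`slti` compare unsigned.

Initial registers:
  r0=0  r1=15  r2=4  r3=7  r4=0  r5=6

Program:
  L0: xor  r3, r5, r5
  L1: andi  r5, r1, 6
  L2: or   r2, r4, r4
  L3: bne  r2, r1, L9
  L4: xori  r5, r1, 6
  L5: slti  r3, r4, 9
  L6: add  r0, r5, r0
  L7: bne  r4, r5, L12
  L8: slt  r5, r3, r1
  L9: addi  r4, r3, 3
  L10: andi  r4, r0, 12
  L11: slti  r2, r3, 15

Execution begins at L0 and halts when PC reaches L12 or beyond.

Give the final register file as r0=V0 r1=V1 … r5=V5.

PC=0  xor  r3, r5, r5        | r0=0 r1=15 r2=4 r3=0 r4=0 r5=6
PC=1  andi  r5, r1, 6        | r0=0 r1=15 r2=4 r3=0 r4=0 r5=6
PC=2  or   r2, r4, r4        | r0=0 r1=15 r2=0 r3=0 r4=0 r5=6
PC=3  bne  r2, r1, L9        | r0=0 r1=15 r2=0 r3=0 r4=0 r5=6  [TAKEN]
PC=4  xori  r5, r1, 6        | r0=0 r1=15 r2=0 r3=0 r4=0 r5=9
PC=9  addi  r4, r3, 3        | r0=0 r1=15 r2=0 r3=0 r4=3 r5=9
PC=10 andi  r4, r0, 12       | r0=0 r1=15 r2=0 r3=0 r4=0 r5=9
PC=11 slti  r2, r3, 15       | r0=0 r1=15 r2=1 r3=0 r4=0 r5=9

r0=0 r1=15 r2=1 r3=0 r4=0 r5=9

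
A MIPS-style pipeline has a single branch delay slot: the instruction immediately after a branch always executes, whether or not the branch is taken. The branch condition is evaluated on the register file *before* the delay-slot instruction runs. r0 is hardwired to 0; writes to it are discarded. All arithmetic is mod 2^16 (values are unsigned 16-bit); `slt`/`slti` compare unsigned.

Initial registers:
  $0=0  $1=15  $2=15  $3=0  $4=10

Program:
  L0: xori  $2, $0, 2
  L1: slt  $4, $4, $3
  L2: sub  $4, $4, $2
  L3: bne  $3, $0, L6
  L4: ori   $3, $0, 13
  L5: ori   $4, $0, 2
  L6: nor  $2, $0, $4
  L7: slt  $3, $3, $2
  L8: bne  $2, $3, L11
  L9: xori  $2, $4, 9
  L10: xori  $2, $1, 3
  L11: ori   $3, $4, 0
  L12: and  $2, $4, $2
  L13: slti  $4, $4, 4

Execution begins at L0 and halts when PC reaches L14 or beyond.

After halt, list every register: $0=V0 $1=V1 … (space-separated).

$0=0 $1=15 $2=2 $3=2 $4=1

PC=0  xori  $2, $0, 2        | $0=0 $1=15 $2=2 $3=0 $4=10
PC=1  slt  $4, $4, $3        | $0=0 $1=15 $2=2 $3=0 $4=0
PC=2  sub  $4, $4, $2        | $0=0 $1=15 $2=2 $3=0 $4=65534
PC=3  bne  $3, $0, L6        | $0=0 $1=15 $2=2 $3=0 $4=65534  [not taken]
PC=4  ori   $3, $0, 13       | $0=0 $1=15 $2=2 $3=13 $4=65534
PC=5  ori   $4, $0, 2        | $0=0 $1=15 $2=2 $3=13 $4=2
PC=6  nor  $2, $0, $4        | $0=0 $1=15 $2=65533 $3=13 $4=2
PC=7  slt  $3, $3, $2        | $0=0 $1=15 $2=65533 $3=1 $4=2
PC=8  bne  $2, $3, L11       | $0=0 $1=15 $2=65533 $3=1 $4=2  [TAKEN]
PC=9  xori  $2, $4, 9        | $0=0 $1=15 $2=11 $3=1 $4=2
PC=11 ori   $3, $4, 0        | $0=0 $1=15 $2=11 $3=2 $4=2
PC=12 and  $2, $4, $2        | $0=0 $1=15 $2=2 $3=2 $4=2
PC=13 slti  $4, $4, 4        | $0=0 $1=15 $2=2 $3=2 $4=1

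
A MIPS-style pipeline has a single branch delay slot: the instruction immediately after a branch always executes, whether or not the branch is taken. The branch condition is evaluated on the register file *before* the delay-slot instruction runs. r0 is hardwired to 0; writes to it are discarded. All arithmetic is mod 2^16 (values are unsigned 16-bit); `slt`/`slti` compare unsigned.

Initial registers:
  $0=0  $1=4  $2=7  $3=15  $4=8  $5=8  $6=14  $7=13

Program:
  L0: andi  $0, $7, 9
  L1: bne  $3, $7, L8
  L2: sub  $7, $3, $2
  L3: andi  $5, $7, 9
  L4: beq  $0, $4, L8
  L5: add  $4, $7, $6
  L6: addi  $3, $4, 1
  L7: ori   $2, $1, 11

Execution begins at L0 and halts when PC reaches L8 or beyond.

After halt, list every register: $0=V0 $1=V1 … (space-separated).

$0=0 $1=4 $2=7 $3=15 $4=8 $5=8 $6=14 $7=8

[0] andi  $0, $7, 9  →  {$0:0, $1:4, $2:7, $3:15, $4:8, $5:8, $6:14, $7:13}
[1] bne  $3, $7, L8  →  {$0:0, $1:4, $2:7, $3:15, $4:8, $5:8, $6:14, $7:13}  ⟨branch taken⟩
[2] sub  $7, $3, $2  →  {$0:0, $1:4, $2:7, $3:15, $4:8, $5:8, $6:14, $7:8}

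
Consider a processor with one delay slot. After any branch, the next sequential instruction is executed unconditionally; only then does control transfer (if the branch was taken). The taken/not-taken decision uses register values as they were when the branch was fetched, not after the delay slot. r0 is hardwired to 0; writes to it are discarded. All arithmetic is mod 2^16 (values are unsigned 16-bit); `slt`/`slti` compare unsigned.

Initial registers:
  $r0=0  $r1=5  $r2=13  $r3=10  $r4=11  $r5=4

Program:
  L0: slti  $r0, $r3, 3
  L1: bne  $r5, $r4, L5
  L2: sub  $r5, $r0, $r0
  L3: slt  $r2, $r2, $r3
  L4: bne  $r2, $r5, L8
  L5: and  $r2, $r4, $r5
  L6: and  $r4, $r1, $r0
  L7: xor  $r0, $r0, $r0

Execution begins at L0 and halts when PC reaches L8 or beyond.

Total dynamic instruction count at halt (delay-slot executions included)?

#0 slti  $r0, $r3, 3 ; 0/5/13/10/11/4
#1 bne  $r5, $r4, L5 ; 0/5/13/10/11/4 ; →target
#2 sub  $r5, $r0, $r0 ; 0/5/13/10/11/0
#5 and  $r2, $r4, $r5 ; 0/5/0/10/11/0
#6 and  $r4, $r1, $r0 ; 0/5/0/10/0/0
#7 xor  $r0, $r0, $r0 ; 0/5/0/10/0/0

6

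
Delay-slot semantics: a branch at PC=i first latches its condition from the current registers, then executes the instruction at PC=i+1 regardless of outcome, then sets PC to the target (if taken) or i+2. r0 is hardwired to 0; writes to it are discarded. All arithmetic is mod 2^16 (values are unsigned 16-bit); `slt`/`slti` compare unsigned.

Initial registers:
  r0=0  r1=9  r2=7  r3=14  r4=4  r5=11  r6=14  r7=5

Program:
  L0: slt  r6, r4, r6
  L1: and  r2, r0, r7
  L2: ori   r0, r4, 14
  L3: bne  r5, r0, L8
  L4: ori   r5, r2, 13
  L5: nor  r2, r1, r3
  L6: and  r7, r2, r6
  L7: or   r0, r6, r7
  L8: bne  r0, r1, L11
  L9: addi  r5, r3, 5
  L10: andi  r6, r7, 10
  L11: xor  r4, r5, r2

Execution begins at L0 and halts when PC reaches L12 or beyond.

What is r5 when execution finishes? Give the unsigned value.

  step pc=0: slt  r6, r4, r6  regs=(0,9,7,14,4,11,1,5)
  step pc=1: and  r2, r0, r7  regs=(0,9,0,14,4,11,1,5)
  step pc=2: ori   r0, r4, 14  regs=(0,9,0,14,4,11,1,5)
  step pc=3: bne  r5, r0, L8  cond=T  regs=(0,9,0,14,4,11,1,5)
  step pc=4: ori   r5, r2, 13  regs=(0,9,0,14,4,13,1,5)
  step pc=8: bne  r0, r1, L11  cond=T  regs=(0,9,0,14,4,13,1,5)
  step pc=9: addi  r5, r3, 5  regs=(0,9,0,14,4,19,1,5)
  step pc=11: xor  r4, r5, r2  regs=(0,9,0,14,19,19,1,5)

19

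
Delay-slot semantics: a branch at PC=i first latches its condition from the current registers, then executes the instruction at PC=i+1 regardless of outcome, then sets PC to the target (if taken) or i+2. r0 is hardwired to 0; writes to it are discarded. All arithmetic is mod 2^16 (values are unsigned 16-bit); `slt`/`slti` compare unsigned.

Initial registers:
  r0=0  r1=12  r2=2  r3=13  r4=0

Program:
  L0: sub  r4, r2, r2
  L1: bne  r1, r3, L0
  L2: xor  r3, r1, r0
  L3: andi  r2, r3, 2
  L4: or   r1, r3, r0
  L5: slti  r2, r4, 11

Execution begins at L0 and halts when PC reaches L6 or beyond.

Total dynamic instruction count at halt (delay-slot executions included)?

9

[0] sub  r4, r2, r2  →  {r0:0, r1:12, r2:2, r3:13, r4:0}
[1] bne  r1, r3, L0  →  {r0:0, r1:12, r2:2, r3:13, r4:0}  ⟨branch taken⟩
[2] xor  r3, r1, r0  →  {r0:0, r1:12, r2:2, r3:12, r4:0}
[0] sub  r4, r2, r2  →  {r0:0, r1:12, r2:2, r3:12, r4:0}
[1] bne  r1, r3, L0  →  {r0:0, r1:12, r2:2, r3:12, r4:0}  ⟨branch fallthrough⟩
[2] xor  r3, r1, r0  →  {r0:0, r1:12, r2:2, r3:12, r4:0}
[3] andi  r2, r3, 2  →  {r0:0, r1:12, r2:0, r3:12, r4:0}
[4] or   r1, r3, r0  →  {r0:0, r1:12, r2:0, r3:12, r4:0}
[5] slti  r2, r4, 11  →  {r0:0, r1:12, r2:1, r3:12, r4:0}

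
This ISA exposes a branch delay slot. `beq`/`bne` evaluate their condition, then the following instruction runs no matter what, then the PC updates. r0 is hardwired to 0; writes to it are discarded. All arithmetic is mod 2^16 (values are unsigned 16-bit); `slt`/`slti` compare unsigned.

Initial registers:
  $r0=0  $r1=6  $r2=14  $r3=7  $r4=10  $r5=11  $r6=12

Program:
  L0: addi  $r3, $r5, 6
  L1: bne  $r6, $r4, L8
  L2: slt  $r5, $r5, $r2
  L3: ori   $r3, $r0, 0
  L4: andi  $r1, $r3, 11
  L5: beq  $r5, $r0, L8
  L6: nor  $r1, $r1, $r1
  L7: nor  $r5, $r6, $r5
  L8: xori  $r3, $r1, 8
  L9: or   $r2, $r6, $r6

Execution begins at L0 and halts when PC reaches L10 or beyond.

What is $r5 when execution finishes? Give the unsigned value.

1

PC=0  addi  $r3, $r5, 6      | $r0=0 $r1=6 $r2=14 $r3=17 $r4=10 $r5=11 $r6=12
PC=1  bne  $r6, $r4, L8      | $r0=0 $r1=6 $r2=14 $r3=17 $r4=10 $r5=11 $r6=12  [TAKEN]
PC=2  slt  $r5, $r5, $r2     | $r0=0 $r1=6 $r2=14 $r3=17 $r4=10 $r5=1 $r6=12
PC=8  xori  $r3, $r1, 8      | $r0=0 $r1=6 $r2=14 $r3=14 $r4=10 $r5=1 $r6=12
PC=9  or   $r2, $r6, $r6     | $r0=0 $r1=6 $r2=12 $r3=14 $r4=10 $r5=1 $r6=12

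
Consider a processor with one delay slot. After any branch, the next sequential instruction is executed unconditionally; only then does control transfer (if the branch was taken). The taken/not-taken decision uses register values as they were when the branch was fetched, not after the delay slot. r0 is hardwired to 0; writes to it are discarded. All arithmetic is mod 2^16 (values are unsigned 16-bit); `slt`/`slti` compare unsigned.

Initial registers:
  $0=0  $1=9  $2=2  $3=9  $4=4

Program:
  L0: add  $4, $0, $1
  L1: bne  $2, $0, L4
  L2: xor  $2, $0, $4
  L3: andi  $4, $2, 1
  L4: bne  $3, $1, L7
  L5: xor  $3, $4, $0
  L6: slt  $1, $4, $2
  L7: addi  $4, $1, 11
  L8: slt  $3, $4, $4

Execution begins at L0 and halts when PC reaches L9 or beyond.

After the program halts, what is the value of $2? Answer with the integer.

[0] add  $4, $0, $1  →  {$0:0, $1:9, $2:2, $3:9, $4:9}
[1] bne  $2, $0, L4  →  {$0:0, $1:9, $2:2, $3:9, $4:9}  ⟨branch taken⟩
[2] xor  $2, $0, $4  →  {$0:0, $1:9, $2:9, $3:9, $4:9}
[4] bne  $3, $1, L7  →  {$0:0, $1:9, $2:9, $3:9, $4:9}  ⟨branch fallthrough⟩
[5] xor  $3, $4, $0  →  {$0:0, $1:9, $2:9, $3:9, $4:9}
[6] slt  $1, $4, $2  →  {$0:0, $1:0, $2:9, $3:9, $4:9}
[7] addi  $4, $1, 11  →  {$0:0, $1:0, $2:9, $3:9, $4:11}
[8] slt  $3, $4, $4  →  {$0:0, $1:0, $2:9, $3:0, $4:11}

9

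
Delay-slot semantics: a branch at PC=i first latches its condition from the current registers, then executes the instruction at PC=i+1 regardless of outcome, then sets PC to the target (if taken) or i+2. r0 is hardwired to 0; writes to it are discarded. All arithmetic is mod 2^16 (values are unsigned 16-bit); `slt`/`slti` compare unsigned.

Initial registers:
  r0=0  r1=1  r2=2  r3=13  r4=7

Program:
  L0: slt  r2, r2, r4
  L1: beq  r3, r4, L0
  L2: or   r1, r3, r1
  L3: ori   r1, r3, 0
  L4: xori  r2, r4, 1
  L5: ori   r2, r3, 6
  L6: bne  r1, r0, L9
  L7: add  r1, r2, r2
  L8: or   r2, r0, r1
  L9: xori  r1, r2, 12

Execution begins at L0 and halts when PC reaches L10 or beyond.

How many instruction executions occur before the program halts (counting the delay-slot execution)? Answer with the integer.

  step pc=0: slt  r2, r2, r4  regs=(0,1,1,13,7)
  step pc=1: beq  r3, r4, L0  cond=F  regs=(0,1,1,13,7)
  step pc=2: or   r1, r3, r1  regs=(0,13,1,13,7)
  step pc=3: ori   r1, r3, 0  regs=(0,13,1,13,7)
  step pc=4: xori  r2, r4, 1  regs=(0,13,6,13,7)
  step pc=5: ori   r2, r3, 6  regs=(0,13,15,13,7)
  step pc=6: bne  r1, r0, L9  cond=T  regs=(0,13,15,13,7)
  step pc=7: add  r1, r2, r2  regs=(0,30,15,13,7)
  step pc=9: xori  r1, r2, 12  regs=(0,3,15,13,7)

9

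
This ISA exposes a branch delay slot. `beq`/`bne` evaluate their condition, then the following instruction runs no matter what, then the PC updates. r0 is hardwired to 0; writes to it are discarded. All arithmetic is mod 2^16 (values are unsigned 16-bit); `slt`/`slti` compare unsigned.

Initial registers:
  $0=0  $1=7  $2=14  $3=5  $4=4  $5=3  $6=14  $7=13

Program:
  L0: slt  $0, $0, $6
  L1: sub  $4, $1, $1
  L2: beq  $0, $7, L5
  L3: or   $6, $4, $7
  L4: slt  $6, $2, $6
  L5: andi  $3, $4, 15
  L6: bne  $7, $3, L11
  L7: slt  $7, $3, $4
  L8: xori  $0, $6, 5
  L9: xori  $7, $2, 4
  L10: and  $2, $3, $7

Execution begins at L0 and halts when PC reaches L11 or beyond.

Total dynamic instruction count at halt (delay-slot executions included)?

  step pc=0: slt  $0, $0, $6  regs=(0,7,14,5,4,3,14,13)
  step pc=1: sub  $4, $1, $1  regs=(0,7,14,5,0,3,14,13)
  step pc=2: beq  $0, $7, L5  cond=F  regs=(0,7,14,5,0,3,14,13)
  step pc=3: or   $6, $4, $7  regs=(0,7,14,5,0,3,13,13)
  step pc=4: slt  $6, $2, $6  regs=(0,7,14,5,0,3,0,13)
  step pc=5: andi  $3, $4, 15  regs=(0,7,14,0,0,3,0,13)
  step pc=6: bne  $7, $3, L11  cond=T  regs=(0,7,14,0,0,3,0,13)
  step pc=7: slt  $7, $3, $4  regs=(0,7,14,0,0,3,0,0)

8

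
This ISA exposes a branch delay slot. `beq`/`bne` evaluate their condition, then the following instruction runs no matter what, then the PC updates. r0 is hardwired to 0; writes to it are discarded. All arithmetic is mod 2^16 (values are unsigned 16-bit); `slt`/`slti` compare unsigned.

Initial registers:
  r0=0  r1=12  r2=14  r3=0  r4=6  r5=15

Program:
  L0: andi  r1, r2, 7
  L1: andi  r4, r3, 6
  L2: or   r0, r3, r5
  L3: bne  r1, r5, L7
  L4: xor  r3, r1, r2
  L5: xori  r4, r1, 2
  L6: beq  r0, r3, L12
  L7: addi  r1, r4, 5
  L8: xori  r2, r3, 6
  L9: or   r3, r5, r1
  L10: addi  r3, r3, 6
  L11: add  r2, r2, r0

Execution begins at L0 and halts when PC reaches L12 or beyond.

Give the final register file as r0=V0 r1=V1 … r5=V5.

[0] andi  r1, r2, 7  →  {r0:0, r1:6, r2:14, r3:0, r4:6, r5:15}
[1] andi  r4, r3, 6  →  {r0:0, r1:6, r2:14, r3:0, r4:0, r5:15}
[2] or   r0, r3, r5  →  {r0:0, r1:6, r2:14, r3:0, r4:0, r5:15}
[3] bne  r1, r5, L7  →  {r0:0, r1:6, r2:14, r3:0, r4:0, r5:15}  ⟨branch taken⟩
[4] xor  r3, r1, r2  →  {r0:0, r1:6, r2:14, r3:8, r4:0, r5:15}
[7] addi  r1, r4, 5  →  {r0:0, r1:5, r2:14, r3:8, r4:0, r5:15}
[8] xori  r2, r3, 6  →  {r0:0, r1:5, r2:14, r3:8, r4:0, r5:15}
[9] or   r3, r5, r1  →  {r0:0, r1:5, r2:14, r3:15, r4:0, r5:15}
[10] addi  r3, r3, 6  →  {r0:0, r1:5, r2:14, r3:21, r4:0, r5:15}
[11] add  r2, r2, r0  →  {r0:0, r1:5, r2:14, r3:21, r4:0, r5:15}

r0=0 r1=5 r2=14 r3=21 r4=0 r5=15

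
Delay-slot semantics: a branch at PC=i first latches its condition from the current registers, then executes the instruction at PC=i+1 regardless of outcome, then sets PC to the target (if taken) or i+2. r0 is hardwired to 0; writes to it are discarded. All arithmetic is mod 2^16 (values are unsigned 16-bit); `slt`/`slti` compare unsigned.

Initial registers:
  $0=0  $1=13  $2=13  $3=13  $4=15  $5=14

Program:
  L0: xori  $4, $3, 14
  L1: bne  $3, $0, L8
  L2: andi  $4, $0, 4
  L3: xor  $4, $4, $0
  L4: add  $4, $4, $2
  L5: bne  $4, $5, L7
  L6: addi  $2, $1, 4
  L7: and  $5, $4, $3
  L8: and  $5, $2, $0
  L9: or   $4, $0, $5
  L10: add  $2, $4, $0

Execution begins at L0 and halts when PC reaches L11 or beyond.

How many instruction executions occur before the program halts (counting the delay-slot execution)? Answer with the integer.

PC=0  xori  $4, $3, 14       | $0=0 $1=13 $2=13 $3=13 $4=3 $5=14
PC=1  bne  $3, $0, L8        | $0=0 $1=13 $2=13 $3=13 $4=3 $5=14  [TAKEN]
PC=2  andi  $4, $0, 4        | $0=0 $1=13 $2=13 $3=13 $4=0 $5=14
PC=8  and  $5, $2, $0        | $0=0 $1=13 $2=13 $3=13 $4=0 $5=0
PC=9  or   $4, $0, $5        | $0=0 $1=13 $2=13 $3=13 $4=0 $5=0
PC=10 add  $2, $4, $0        | $0=0 $1=13 $2=0 $3=13 $4=0 $5=0

6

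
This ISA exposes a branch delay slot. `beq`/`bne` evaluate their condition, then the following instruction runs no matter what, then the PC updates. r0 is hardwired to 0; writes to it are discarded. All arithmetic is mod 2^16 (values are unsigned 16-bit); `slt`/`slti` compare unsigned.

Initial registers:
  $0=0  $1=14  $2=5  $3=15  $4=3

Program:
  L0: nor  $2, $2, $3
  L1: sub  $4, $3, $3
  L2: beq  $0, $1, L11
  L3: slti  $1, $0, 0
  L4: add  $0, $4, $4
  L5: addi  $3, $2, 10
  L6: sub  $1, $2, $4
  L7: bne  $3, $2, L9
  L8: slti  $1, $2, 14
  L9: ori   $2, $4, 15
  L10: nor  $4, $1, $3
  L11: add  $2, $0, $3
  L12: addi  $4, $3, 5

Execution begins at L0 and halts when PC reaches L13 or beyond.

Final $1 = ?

0

[0] nor  $2, $2, $3  →  {$0:0, $1:14, $2:65520, $3:15, $4:3}
[1] sub  $4, $3, $3  →  {$0:0, $1:14, $2:65520, $3:15, $4:0}
[2] beq  $0, $1, L11  →  {$0:0, $1:14, $2:65520, $3:15, $4:0}  ⟨branch fallthrough⟩
[3] slti  $1, $0, 0  →  {$0:0, $1:0, $2:65520, $3:15, $4:0}
[4] add  $0, $4, $4  →  {$0:0, $1:0, $2:65520, $3:15, $4:0}
[5] addi  $3, $2, 10  →  {$0:0, $1:0, $2:65520, $3:65530, $4:0}
[6] sub  $1, $2, $4  →  {$0:0, $1:65520, $2:65520, $3:65530, $4:0}
[7] bne  $3, $2, L9  →  {$0:0, $1:65520, $2:65520, $3:65530, $4:0}  ⟨branch taken⟩
[8] slti  $1, $2, 14  →  {$0:0, $1:0, $2:65520, $3:65530, $4:0}
[9] ori   $2, $4, 15  →  {$0:0, $1:0, $2:15, $3:65530, $4:0}
[10] nor  $4, $1, $3  →  {$0:0, $1:0, $2:15, $3:65530, $4:5}
[11] add  $2, $0, $3  →  {$0:0, $1:0, $2:65530, $3:65530, $4:5}
[12] addi  $4, $3, 5  →  {$0:0, $1:0, $2:65530, $3:65530, $4:65535}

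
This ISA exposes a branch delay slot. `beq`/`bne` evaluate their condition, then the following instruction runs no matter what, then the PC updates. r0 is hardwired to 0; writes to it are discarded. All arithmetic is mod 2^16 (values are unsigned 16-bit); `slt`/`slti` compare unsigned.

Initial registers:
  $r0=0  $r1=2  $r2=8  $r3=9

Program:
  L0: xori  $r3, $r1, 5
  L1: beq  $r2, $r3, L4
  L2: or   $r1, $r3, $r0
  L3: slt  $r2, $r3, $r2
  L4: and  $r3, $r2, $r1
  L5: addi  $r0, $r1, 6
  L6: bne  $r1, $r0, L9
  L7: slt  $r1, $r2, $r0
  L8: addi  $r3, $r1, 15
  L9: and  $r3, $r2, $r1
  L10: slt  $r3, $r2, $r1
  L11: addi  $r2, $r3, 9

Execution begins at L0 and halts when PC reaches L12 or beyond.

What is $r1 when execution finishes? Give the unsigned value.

#0 xori  $r3, $r1, 5 ; 0/2/8/7
#1 beq  $r2, $r3, L4 ; 0/2/8/7 ; →fallthru
#2 or   $r1, $r3, $r0 ; 0/7/8/7
#3 slt  $r2, $r3, $r2 ; 0/7/1/7
#4 and  $r3, $r2, $r1 ; 0/7/1/1
#5 addi  $r0, $r1, 6 ; 0/7/1/1
#6 bne  $r1, $r0, L9 ; 0/7/1/1 ; →target
#7 slt  $r1, $r2, $r0 ; 0/0/1/1
#9 and  $r3, $r2, $r1 ; 0/0/1/0
#10 slt  $r3, $r2, $r1 ; 0/0/1/0
#11 addi  $r2, $r3, 9 ; 0/0/9/0

0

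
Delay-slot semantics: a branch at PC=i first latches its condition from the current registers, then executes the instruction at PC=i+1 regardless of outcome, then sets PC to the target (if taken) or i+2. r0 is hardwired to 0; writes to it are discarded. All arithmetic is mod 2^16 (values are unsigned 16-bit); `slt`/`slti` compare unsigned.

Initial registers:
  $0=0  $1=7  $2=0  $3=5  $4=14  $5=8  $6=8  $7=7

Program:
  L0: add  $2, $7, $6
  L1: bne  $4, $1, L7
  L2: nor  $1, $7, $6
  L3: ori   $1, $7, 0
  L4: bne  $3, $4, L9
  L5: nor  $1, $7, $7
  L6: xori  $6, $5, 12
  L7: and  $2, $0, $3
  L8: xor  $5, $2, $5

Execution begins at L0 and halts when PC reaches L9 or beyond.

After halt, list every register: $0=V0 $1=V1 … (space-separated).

  step pc=0: add  $2, $7, $6  regs=(0,7,15,5,14,8,8,7)
  step pc=1: bne  $4, $1, L7  cond=T  regs=(0,7,15,5,14,8,8,7)
  step pc=2: nor  $1, $7, $6  regs=(0,65520,15,5,14,8,8,7)
  step pc=7: and  $2, $0, $3  regs=(0,65520,0,5,14,8,8,7)
  step pc=8: xor  $5, $2, $5  regs=(0,65520,0,5,14,8,8,7)

$0=0 $1=65520 $2=0 $3=5 $4=14 $5=8 $6=8 $7=7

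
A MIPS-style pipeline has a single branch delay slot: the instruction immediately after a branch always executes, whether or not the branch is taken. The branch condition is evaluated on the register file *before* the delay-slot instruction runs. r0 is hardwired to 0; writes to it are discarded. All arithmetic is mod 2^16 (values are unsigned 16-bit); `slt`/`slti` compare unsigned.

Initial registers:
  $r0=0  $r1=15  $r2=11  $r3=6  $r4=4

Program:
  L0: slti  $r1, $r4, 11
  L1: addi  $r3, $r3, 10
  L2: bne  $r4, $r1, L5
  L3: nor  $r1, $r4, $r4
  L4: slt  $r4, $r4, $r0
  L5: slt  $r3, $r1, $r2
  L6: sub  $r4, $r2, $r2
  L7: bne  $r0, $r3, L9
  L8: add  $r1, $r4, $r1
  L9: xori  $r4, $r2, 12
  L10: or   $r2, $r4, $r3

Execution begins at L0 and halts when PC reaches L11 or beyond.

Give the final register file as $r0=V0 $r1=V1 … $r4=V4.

[0] slti  $r1, $r4, 11  →  {$r0:0, $r1:1, $r2:11, $r3:6, $r4:4}
[1] addi  $r3, $r3, 10  →  {$r0:0, $r1:1, $r2:11, $r3:16, $r4:4}
[2] bne  $r4, $r1, L5  →  {$r0:0, $r1:1, $r2:11, $r3:16, $r4:4}  ⟨branch taken⟩
[3] nor  $r1, $r4, $r4  →  {$r0:0, $r1:65531, $r2:11, $r3:16, $r4:4}
[5] slt  $r3, $r1, $r2  →  {$r0:0, $r1:65531, $r2:11, $r3:0, $r4:4}
[6] sub  $r4, $r2, $r2  →  {$r0:0, $r1:65531, $r2:11, $r3:0, $r4:0}
[7] bne  $r0, $r3, L9  →  {$r0:0, $r1:65531, $r2:11, $r3:0, $r4:0}  ⟨branch fallthrough⟩
[8] add  $r1, $r4, $r1  →  {$r0:0, $r1:65531, $r2:11, $r3:0, $r4:0}
[9] xori  $r4, $r2, 12  →  {$r0:0, $r1:65531, $r2:11, $r3:0, $r4:7}
[10] or   $r2, $r4, $r3  →  {$r0:0, $r1:65531, $r2:7, $r3:0, $r4:7}

$r0=0 $r1=65531 $r2=7 $r3=0 $r4=7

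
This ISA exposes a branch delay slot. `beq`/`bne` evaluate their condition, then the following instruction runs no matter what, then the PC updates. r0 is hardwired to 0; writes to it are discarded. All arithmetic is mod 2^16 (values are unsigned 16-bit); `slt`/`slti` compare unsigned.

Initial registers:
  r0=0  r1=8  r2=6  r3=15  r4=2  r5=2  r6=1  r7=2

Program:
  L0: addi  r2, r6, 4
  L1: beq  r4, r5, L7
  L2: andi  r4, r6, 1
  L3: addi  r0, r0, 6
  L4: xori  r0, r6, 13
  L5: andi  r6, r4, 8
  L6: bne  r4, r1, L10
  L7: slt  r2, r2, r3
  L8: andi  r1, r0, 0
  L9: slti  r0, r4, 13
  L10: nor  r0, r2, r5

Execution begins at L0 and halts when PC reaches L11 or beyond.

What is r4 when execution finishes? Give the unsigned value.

  step pc=0: addi  r2, r6, 4  regs=(0,8,5,15,2,2,1,2)
  step pc=1: beq  r4, r5, L7  cond=T  regs=(0,8,5,15,2,2,1,2)
  step pc=2: andi  r4, r6, 1  regs=(0,8,5,15,1,2,1,2)
  step pc=7: slt  r2, r2, r3  regs=(0,8,1,15,1,2,1,2)
  step pc=8: andi  r1, r0, 0  regs=(0,0,1,15,1,2,1,2)
  step pc=9: slti  r0, r4, 13  regs=(0,0,1,15,1,2,1,2)
  step pc=10: nor  r0, r2, r5  regs=(0,0,1,15,1,2,1,2)

1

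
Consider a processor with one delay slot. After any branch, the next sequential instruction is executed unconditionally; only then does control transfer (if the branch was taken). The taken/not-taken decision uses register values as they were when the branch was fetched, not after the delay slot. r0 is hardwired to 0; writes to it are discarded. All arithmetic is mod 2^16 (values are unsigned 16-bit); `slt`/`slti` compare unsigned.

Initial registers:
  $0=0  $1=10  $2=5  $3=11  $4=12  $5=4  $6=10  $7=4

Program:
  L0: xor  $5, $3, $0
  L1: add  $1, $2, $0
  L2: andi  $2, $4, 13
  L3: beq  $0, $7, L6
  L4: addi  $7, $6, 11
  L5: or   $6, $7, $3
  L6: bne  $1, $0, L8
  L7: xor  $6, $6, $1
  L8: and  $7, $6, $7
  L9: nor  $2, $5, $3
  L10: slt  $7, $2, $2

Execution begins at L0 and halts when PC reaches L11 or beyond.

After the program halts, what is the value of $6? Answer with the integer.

#0 xor  $5, $3, $0 ; 0/10/5/11/12/11/10/4
#1 add  $1, $2, $0 ; 0/5/5/11/12/11/10/4
#2 andi  $2, $4, 13 ; 0/5/12/11/12/11/10/4
#3 beq  $0, $7, L6 ; 0/5/12/11/12/11/10/4 ; →fallthru
#4 addi  $7, $6, 11 ; 0/5/12/11/12/11/10/21
#5 or   $6, $7, $3 ; 0/5/12/11/12/11/31/21
#6 bne  $1, $0, L8 ; 0/5/12/11/12/11/31/21 ; →target
#7 xor  $6, $6, $1 ; 0/5/12/11/12/11/26/21
#8 and  $7, $6, $7 ; 0/5/12/11/12/11/26/16
#9 nor  $2, $5, $3 ; 0/5/65524/11/12/11/26/16
#10 slt  $7, $2, $2 ; 0/5/65524/11/12/11/26/0

26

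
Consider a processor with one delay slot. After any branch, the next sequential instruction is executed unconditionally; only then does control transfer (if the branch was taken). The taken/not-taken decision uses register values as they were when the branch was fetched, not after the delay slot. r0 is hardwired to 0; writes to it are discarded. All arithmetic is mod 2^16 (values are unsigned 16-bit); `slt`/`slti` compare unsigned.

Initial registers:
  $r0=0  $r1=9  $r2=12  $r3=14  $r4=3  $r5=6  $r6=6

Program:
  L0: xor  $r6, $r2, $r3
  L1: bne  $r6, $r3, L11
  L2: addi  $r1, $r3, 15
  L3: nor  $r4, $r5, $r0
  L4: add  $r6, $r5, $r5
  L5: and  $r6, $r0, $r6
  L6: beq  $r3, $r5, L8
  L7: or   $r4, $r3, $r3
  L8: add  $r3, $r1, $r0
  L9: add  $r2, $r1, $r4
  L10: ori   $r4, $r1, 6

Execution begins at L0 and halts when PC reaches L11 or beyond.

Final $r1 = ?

29

[0] xor  $r6, $r2, $r3  →  {$r0:0, $r1:9, $r2:12, $r3:14, $r4:3, $r5:6, $r6:2}
[1] bne  $r6, $r3, L11  →  {$r0:0, $r1:9, $r2:12, $r3:14, $r4:3, $r5:6, $r6:2}  ⟨branch taken⟩
[2] addi  $r1, $r3, 15  →  {$r0:0, $r1:29, $r2:12, $r3:14, $r4:3, $r5:6, $r6:2}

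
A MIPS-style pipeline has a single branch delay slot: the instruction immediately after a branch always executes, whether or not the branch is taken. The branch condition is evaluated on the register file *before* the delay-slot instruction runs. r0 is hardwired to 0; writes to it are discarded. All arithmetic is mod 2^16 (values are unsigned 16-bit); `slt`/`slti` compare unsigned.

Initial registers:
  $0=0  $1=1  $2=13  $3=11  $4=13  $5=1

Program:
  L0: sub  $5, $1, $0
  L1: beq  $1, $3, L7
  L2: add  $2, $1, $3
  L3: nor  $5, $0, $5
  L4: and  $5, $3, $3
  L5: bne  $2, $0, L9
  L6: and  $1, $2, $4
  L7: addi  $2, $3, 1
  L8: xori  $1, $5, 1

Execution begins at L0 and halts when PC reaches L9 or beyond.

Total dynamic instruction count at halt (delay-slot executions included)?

#0 sub  $5, $1, $0 ; 0/1/13/11/13/1
#1 beq  $1, $3, L7 ; 0/1/13/11/13/1 ; →fallthru
#2 add  $2, $1, $3 ; 0/1/12/11/13/1
#3 nor  $5, $0, $5 ; 0/1/12/11/13/65534
#4 and  $5, $3, $3 ; 0/1/12/11/13/11
#5 bne  $2, $0, L9 ; 0/1/12/11/13/11 ; →target
#6 and  $1, $2, $4 ; 0/12/12/11/13/11

7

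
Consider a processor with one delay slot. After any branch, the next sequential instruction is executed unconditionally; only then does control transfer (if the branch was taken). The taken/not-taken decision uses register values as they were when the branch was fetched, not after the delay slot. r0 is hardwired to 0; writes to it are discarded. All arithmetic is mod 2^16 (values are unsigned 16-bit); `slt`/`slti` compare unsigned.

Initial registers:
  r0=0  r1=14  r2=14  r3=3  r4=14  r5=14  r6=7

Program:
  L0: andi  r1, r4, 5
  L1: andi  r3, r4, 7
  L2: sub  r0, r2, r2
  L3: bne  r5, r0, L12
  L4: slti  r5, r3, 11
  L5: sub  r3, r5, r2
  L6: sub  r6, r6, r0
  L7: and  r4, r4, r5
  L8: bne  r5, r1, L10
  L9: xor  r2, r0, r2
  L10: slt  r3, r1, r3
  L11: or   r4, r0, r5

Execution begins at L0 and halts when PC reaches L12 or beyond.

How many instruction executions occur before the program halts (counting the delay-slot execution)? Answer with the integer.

5

[0] andi  r1, r4, 5  →  {r0:0, r1:4, r2:14, r3:3, r4:14, r5:14, r6:7}
[1] andi  r3, r4, 7  →  {r0:0, r1:4, r2:14, r3:6, r4:14, r5:14, r6:7}
[2] sub  r0, r2, r2  →  {r0:0, r1:4, r2:14, r3:6, r4:14, r5:14, r6:7}
[3] bne  r5, r0, L12  →  {r0:0, r1:4, r2:14, r3:6, r4:14, r5:14, r6:7}  ⟨branch taken⟩
[4] slti  r5, r3, 11  →  {r0:0, r1:4, r2:14, r3:6, r4:14, r5:1, r6:7}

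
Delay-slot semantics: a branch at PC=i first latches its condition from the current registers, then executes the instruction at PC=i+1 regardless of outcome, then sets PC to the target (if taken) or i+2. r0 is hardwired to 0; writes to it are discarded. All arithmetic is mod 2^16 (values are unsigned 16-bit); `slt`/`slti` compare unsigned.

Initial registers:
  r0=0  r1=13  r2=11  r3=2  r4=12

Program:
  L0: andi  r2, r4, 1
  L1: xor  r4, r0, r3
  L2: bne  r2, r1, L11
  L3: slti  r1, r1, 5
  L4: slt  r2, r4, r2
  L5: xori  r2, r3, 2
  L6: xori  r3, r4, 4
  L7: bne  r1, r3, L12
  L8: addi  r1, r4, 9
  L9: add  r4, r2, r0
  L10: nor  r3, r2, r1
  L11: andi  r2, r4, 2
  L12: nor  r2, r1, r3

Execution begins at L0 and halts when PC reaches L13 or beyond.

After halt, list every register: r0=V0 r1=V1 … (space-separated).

r0=0 r1=0 r2=65533 r3=2 r4=2

[0] andi  r2, r4, 1  →  {r0:0, r1:13, r2:0, r3:2, r4:12}
[1] xor  r4, r0, r3  →  {r0:0, r1:13, r2:0, r3:2, r4:2}
[2] bne  r2, r1, L11  →  {r0:0, r1:13, r2:0, r3:2, r4:2}  ⟨branch taken⟩
[3] slti  r1, r1, 5  →  {r0:0, r1:0, r2:0, r3:2, r4:2}
[11] andi  r2, r4, 2  →  {r0:0, r1:0, r2:2, r3:2, r4:2}
[12] nor  r2, r1, r3  →  {r0:0, r1:0, r2:65533, r3:2, r4:2}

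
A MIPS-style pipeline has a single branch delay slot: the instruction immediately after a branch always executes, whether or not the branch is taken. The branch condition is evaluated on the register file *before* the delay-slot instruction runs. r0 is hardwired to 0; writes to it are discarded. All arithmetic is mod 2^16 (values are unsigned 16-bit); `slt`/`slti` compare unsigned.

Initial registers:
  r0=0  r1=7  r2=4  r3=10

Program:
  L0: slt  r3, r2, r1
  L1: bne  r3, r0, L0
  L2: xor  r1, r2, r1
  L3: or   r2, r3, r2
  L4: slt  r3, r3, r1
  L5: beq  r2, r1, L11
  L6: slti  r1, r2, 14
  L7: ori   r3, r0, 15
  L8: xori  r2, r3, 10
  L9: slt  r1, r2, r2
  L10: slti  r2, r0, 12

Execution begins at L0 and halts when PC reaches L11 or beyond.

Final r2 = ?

#0 slt  r3, r2, r1 ; 0/7/4/1
#1 bne  r3, r0, L0 ; 0/7/4/1 ; →target
#2 xor  r1, r2, r1 ; 0/3/4/1
#0 slt  r3, r2, r1 ; 0/3/4/0
#1 bne  r3, r0, L0 ; 0/3/4/0 ; →fallthru
#2 xor  r1, r2, r1 ; 0/7/4/0
#3 or   r2, r3, r2 ; 0/7/4/0
#4 slt  r3, r3, r1 ; 0/7/4/1
#5 beq  r2, r1, L11 ; 0/7/4/1 ; →fallthru
#6 slti  r1, r2, 14 ; 0/1/4/1
#7 ori   r3, r0, 15 ; 0/1/4/15
#8 xori  r2, r3, 10 ; 0/1/5/15
#9 slt  r1, r2, r2 ; 0/0/5/15
#10 slti  r2, r0, 12 ; 0/0/1/15

1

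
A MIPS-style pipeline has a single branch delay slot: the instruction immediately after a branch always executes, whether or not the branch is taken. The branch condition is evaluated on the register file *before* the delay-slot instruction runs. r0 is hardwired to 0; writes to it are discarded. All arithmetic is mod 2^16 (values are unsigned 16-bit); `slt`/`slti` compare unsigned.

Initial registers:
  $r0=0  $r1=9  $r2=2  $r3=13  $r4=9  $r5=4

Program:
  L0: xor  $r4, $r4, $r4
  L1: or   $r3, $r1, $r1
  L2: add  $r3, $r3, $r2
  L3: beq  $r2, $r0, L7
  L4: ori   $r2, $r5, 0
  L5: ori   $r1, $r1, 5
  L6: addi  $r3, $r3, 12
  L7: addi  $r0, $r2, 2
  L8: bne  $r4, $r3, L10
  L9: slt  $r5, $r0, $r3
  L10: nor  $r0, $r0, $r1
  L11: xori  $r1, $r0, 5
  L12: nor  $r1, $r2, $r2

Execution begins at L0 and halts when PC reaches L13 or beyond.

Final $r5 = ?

  step pc=0: xor  $r4, $r4, $r4  regs=(0,9,2,13,0,4)
  step pc=1: or   $r3, $r1, $r1  regs=(0,9,2,9,0,4)
  step pc=2: add  $r3, $r3, $r2  regs=(0,9,2,11,0,4)
  step pc=3: beq  $r2, $r0, L7  cond=F  regs=(0,9,2,11,0,4)
  step pc=4: ori   $r2, $r5, 0  regs=(0,9,4,11,0,4)
  step pc=5: ori   $r1, $r1, 5  regs=(0,13,4,11,0,4)
  step pc=6: addi  $r3, $r3, 12  regs=(0,13,4,23,0,4)
  step pc=7: addi  $r0, $r2, 2  regs=(0,13,4,23,0,4)
  step pc=8: bne  $r4, $r3, L10  cond=T  regs=(0,13,4,23,0,4)
  step pc=9: slt  $r5, $r0, $r3  regs=(0,13,4,23,0,1)
  step pc=10: nor  $r0, $r0, $r1  regs=(0,13,4,23,0,1)
  step pc=11: xori  $r1, $r0, 5  regs=(0,5,4,23,0,1)
  step pc=12: nor  $r1, $r2, $r2  regs=(0,65531,4,23,0,1)

1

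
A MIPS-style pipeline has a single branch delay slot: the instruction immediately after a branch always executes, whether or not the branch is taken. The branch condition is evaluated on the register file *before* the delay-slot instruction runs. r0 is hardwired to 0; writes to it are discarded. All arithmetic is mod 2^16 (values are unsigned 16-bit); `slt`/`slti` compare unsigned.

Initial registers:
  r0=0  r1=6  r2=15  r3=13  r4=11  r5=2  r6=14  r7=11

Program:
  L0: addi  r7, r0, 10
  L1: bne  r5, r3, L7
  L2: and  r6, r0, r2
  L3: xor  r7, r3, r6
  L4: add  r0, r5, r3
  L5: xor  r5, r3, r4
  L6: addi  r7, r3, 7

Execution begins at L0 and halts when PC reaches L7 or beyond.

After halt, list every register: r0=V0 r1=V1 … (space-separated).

r0=0 r1=6 r2=15 r3=13 r4=11 r5=2 r6=0 r7=10

#0 addi  r7, r0, 10 ; 0/6/15/13/11/2/14/10
#1 bne  r5, r3, L7 ; 0/6/15/13/11/2/14/10 ; →target
#2 and  r6, r0, r2 ; 0/6/15/13/11/2/0/10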